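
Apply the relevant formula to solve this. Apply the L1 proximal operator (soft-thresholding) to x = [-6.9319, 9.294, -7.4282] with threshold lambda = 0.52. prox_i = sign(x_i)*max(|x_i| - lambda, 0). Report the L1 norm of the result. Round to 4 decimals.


Soft-thresholding with lambda = 0.52:
prox(-6.9319) = sign(-6.9319)*max(|-6.9319| - 0.52, 0) = -6.4119
prox(9.294) = sign(9.294)*max(|9.294| - 0.52, 0) = 8.774
prox(-7.4282) = sign(-7.4282)*max(|-7.4282| - 0.52, 0) = -6.9082
prox(x) = [-6.4119, 8.774, -6.9082]
||prox(x)||_1 = 6.4119 + 8.774 + 6.9082 = 22.0941


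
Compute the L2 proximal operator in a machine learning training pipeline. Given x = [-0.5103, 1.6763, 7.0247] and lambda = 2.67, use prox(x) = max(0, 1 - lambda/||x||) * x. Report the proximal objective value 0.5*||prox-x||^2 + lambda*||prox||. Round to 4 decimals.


Step 1: Compute ||x||.
||x|| = 7.2399
Step 2: Compute scaling factor.
scale = max(0, 1 - 2.67/7.2399) = 0.6312
Step 3: prox(x) = [-0.3221, 1.0581, 4.4341]
||prox(x)|| = 4.5699
Step 4: Proximal objective.
0.5*||prox-x||^2 = 3.5645
lambda*||prox|| = 12.2016
Total = 15.7662


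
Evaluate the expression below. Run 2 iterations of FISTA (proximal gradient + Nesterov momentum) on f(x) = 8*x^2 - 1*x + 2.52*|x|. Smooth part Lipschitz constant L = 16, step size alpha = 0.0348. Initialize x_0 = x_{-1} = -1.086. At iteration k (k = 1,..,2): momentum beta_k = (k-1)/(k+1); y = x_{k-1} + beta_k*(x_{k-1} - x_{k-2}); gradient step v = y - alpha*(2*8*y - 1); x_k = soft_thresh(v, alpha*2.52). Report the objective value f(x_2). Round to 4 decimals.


FISTA on f(x) = 8*x^2 - 1*x + 2.52*|x|
L = 16, alpha = 0.0348
Iteration 1: beta = 0.0, y = -1.086 + 0.0*(-1.086 + 1.086) = -1.086
  grad(y) = -18.376, v = y - alpha*grad = -0.4465
  prox(v) = soft_thresh(-0.4465, 0.0877) = -0.3588
Iteration 2: beta = 0.3333, y = -0.3588 + 0.3333*(-0.3588 + 1.086) = -0.1164
  grad(y) = -2.8628, v = y - alpha*grad = -0.0168
  prox(v) = soft_thresh(-0.0168, 0.0877) = 0.0
f(x_2) = 8*0.0^2 - 1*0.0 + 2.52*|0.0| = 0.0


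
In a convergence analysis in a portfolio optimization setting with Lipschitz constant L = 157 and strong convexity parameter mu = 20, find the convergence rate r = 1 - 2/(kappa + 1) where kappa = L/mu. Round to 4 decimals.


Step 1: Compute the condition number.
kappa = L/mu = 157/20 = 7.85
Step 2: Compute the convergence rate.
r = 1 - 2/(kappa + 1) = 1 - 2*mu/(L + mu) = (L - mu)/(L + mu) = 137/177 = 0.774


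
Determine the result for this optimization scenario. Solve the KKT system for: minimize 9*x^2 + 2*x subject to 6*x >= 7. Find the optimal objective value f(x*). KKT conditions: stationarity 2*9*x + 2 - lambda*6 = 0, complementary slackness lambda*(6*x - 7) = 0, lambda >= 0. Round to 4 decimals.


Step 1: Try lambda = 0 (constraint inactive).
x_unc = -2/(2*9) = -0.1111
Check: 6*-0.1111 = -0.6666 < 7 -- violated!
Step 2: Constraint must be active: 6*x = 7
x* = 7/6 = 1.1667 (rounded; the exact value 7/6 is used below)
lambda = (2*9*(7/6) + 2)/6 = 3.8333
Step 3: Compute optimal value.
f(x*) = 9*(7/6)^2 + 2*(7/6) = 14.5833


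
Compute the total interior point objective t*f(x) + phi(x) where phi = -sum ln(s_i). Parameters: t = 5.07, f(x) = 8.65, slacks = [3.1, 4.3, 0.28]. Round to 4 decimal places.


Step 1: Compute log-barrier.
ln values: [1.1314, 1.4586, -1.273]
phi = -(1.1314 + 1.4586 - 1.273) = -1.3171
Step 2: Compute augmented objective.
t*f(x) = 5.07*8.65 = 43.8555
Total = 43.8555 - 1.3171 = 42.5384


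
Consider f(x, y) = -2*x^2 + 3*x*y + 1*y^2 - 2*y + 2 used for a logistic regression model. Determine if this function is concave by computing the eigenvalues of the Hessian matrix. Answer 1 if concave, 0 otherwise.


The Hessian of f(x,y) = -2*x^2 + 3*x*y + 1*y^2 - 2*y + 2 is:
H = [[-4, 3], [3, 2]]
Trace = -4 + 2 = -2
Determinant = -4*2 - (3)^2 = -17
Discriminant = (-2)^2 - 4*-17 = 72.0
Eigenvalues: lambda_1 = -5.2426, lambda_2 = 3.2426
The function is not concave.

0


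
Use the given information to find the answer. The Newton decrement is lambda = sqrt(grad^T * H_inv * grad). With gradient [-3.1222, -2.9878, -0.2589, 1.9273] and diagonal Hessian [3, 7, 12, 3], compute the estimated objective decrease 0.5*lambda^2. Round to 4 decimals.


Step 1: H is diagonal, so H^(-1) * g = [-1.0407, -0.4268, -0.0216, 0.6424].
Step 2: g^T H^(-1) g = sum_i g_i^2 / H_ii
  = (-3.1222)^2/3 + (-2.9878)^2/7 + (-0.2589)^2/12 + (1.9273)^2/3
  = 3.2494 + 1.2753 + 0.0056 + 1.2382 = 5.7684
Step 3: Objective decrease = 0.5 * g^T H^(-1) g = 2.8842


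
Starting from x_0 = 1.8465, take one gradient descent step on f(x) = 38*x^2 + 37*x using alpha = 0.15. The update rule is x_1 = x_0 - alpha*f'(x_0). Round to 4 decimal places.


We compute the gradient at x_0 and apply the update.
f'(x) = 76*x + 37
f'(1.8465) = 76*1.8465 + 37 = 177.334
x_1 = 1.8465 - 0.15*177.334 = -24.7536


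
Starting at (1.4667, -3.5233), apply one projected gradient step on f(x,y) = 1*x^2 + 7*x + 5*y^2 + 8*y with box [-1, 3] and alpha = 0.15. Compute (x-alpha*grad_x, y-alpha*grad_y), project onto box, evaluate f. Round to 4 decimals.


Step 1: Compute gradient at (1.4667, -3.5233).
grad_x = 2*1*1.4667 + 7 = 9.9334
grad_y = 2*5*-3.5233 + 8 = -27.233
Step 2: Gradient step.
x_raw = 1.4667 - 0.15*9.9334 = -0.0233
y_raw = -3.5233 - 0.15*-27.233 = 0.5617
Step 3: Project onto [-1, 3].
x_proj = clip(-0.0233) = -0.0233
y_proj = clip(0.5617) = 0.5617
Step 4: Evaluate f.
f(-0.0233, 0.5617) = 5.9078


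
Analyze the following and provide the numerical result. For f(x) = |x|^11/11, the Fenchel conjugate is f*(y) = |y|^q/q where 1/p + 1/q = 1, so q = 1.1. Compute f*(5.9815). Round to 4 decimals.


The conjugate exponent q satisfies 1/p + 1/q = 1.
p = 11, so q = 11/(11 - 1) = 1.1
|y|^q = 5.9815^1.1 = 7.153
f*(5.9815) = 7.153 / 1.1 = 6.5028


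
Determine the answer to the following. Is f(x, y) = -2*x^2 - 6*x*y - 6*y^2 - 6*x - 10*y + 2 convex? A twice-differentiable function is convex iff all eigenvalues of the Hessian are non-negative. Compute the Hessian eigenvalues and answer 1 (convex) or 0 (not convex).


The Hessian of f(x,y) = -2*x^2 - 6*x*y - 6*y^2 - 6*x - 10*y + 2 is:
H = [[-4, -6], [-6, -12]]
Trace = -4 - 12 = -16
Determinant = -4*-12 - (-6)^2 = 12
Discriminant = (-16)^2 - 4*12 = 208.0
Eigenvalues: lambda_1 = -15.2111, lambda_2 = -0.7889
The function is not convex.

0


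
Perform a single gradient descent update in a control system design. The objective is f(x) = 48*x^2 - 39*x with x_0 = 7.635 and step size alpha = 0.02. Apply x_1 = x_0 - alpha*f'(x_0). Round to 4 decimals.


We compute the gradient at x_0 and apply the update.
f'(x) = 96*x - 39
f'(7.635) = 96*7.635 - 39 = 693.96
x_1 = 7.635 - 0.02*693.96 = -6.2442


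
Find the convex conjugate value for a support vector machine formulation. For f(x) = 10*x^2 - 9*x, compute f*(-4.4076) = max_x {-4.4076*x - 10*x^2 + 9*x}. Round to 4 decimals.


f*(y) = sup_x {y*x - a*x^2 - b*x} = sup_x {(y-b)*x - a*x^2}
FOC: (y - b) - 2a*x = 0 => x* = (y - b)/(2a)
x* = (-4.4076 + 9)/(2*10) = 0.2296
f*(-4.4076) = (y-b)^2/(4a) = (-4.4076 + 9)^2/(4*10)
= 21.0901/40 = 0.5273


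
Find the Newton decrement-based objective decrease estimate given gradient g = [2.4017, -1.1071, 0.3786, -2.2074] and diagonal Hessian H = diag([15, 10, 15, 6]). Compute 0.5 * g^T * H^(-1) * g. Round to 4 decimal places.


Step 1: H is diagonal, so H^(-1) * g = [0.1601, -0.1107, 0.0252, -0.3679].
Step 2: g^T H^(-1) g = sum_i g_i^2 / H_ii
  = (2.4017)^2/15 + (-1.1071)^2/10 + (0.3786)^2/15 + (-2.2074)^2/6
  = 0.3845 + 0.1226 + 0.0096 + 0.8121 = 1.3288
Step 3: Objective decrease = 0.5 * g^T H^(-1) g = 0.6644


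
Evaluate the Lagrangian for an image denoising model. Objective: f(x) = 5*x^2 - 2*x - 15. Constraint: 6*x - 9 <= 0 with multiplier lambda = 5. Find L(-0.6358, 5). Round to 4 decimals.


Step 1: Evaluate f(x).
f(-0.6358) = 5*(-0.6358)^2 - 2*(-0.6358) - 15 = -11.7072
Step 2: Evaluate g(x).
g(-0.6358) = 6*-0.6358 - 9 = -12.8148
Step 3: Compute Lagrangian.
L = -11.7072 + 5*-12.8148 = -75.7812


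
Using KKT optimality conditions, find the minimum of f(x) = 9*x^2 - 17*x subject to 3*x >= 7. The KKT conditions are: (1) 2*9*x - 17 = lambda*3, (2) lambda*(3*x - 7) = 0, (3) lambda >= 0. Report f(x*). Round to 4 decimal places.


Step 1: Try lambda = 0 (constraint inactive).
x_unc = 17/(2*9) = 0.9444
Check: 3*0.9444 = 2.8332 < 7 -- violated!
Step 2: Constraint must be active: 3*x = 7
x* = 7/3 = 2.3333 (rounded; the exact value 7/3 is used below)
lambda = (2*9*(7/3) - 17)/3 = 8.3333
Step 3: Compute optimal value.
f(x*) = 9*(7/3)^2 - 17*(7/3) = 9.3333


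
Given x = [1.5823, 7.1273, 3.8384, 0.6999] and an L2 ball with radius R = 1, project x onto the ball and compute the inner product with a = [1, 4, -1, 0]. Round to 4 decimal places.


Step 1: Compute ||x|| (intermediates to 6 decimals).
||x|| = sqrt(1.5823^2 + 7.1273^2 + 3.8384^2 + 0.6999^2) = 8.277998
Step 2: Project.
Since ||x|| > R, scale = R/||x|| = 1/8.277998 = 0.120802, proj(x) = scale * x
proj(x) = [0.191145, 0.860992, 0.463686, 0.084549]
Step 3: Dot product.
a^T * proj(x) = 1*0.191145 + 4*0.860992 - 1*0.463686 + 0*0.084549 = 3.1714


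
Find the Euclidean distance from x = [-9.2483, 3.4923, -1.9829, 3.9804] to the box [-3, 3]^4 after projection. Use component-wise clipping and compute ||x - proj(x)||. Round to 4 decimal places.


Project each component onto [-3, 3].
clip(-9.2483) = -3.0, clip(3.4923) = 3.0, clip(-1.9829) = -1.9829, clip(3.9804) = 3.0
Projection = [-3.0, 3.0, -1.9829, 3.0]
Squared diffs: [39.0413, 0.2424, 0.0, 0.9612]
Distance = sqrt(40.2449) = 6.3439


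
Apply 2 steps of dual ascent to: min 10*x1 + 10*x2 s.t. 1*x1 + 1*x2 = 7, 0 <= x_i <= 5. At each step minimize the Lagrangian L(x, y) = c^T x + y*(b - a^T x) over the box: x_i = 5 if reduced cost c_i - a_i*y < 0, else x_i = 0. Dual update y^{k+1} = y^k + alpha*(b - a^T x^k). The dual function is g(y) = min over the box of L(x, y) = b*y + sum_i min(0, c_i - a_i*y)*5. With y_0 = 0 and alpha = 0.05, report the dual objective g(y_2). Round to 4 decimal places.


Dual ascent for LP: min 10*x1 + 10*x2, 1*x1 + 1*x2 = 7, 0 <= x_i <= 5
Step 1: y^k = 0.0, reduced costs: (10.0, 10.0)
  x^k = (0.0, 0.0), subgradient = b - a^T x = 7.0
  y^{k+1} = 0.0 + 0.05*7.0 = 0.35
Step 2: y^k = 0.35, reduced costs: (9.65, 9.65)
  x^k = (0.0, 0.0), subgradient = b - a^T x = 7.0
  y^{k+1} = 0.35 + 0.05*7.0 = 0.7
Dual objective at y_2 = 0.7: reduced costs (9.3, 9.3), box minimizer x = (0.0, 0.0)
g(y_2) = b*y + (c1 - a1*y)*x1 + (c2 - a2*y)*x2 = 7*0.7 + 9.3*0.0 + 9.3*0.0 = 4.9 + 0.0 + 0.0 = 4.9


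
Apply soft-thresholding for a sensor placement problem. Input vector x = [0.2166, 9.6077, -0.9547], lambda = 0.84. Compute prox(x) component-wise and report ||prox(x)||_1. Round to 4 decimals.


Soft-thresholding with lambda = 0.84:
prox(0.2166) = sign(0.2166)*max(|0.2166| - 0.84, 0) = 0.0
prox(9.6077) = sign(9.6077)*max(|9.6077| - 0.84, 0) = 8.7677
prox(-0.9547) = sign(-0.9547)*max(|-0.9547| - 0.84, 0) = -0.1147
prox(x) = [0.0, 8.7677, -0.1147]
||prox(x)||_1 = 0.0 + 8.7677 + 0.1147 = 8.8824


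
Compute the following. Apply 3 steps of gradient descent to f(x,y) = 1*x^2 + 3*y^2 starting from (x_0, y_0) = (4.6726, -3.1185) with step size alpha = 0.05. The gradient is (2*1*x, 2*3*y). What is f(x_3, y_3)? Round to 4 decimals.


Gradient descent on f(x,y) = 1*x^2 + 3*y^2.
Starting point: (4.6726, -3.1185), alpha = 0.05
Step 1: grad_x = 2*1*4.6726 = 9.3452, grad_y = 2*3*-3.1185 = -18.711
  x_1 = 4.6726 - 0.05*9.3452 = 4.2053
  y_1 = -3.1185 - 0.05*-18.711 = -2.183
Step 2: grad_x = 2*1*4.2053 = 8.4107, grad_y = 2*3*-2.183 = -13.0977
  x_2 = 4.2053 - 0.05*8.4107 = 3.7848
  y_2 = -2.183 - 0.05*-13.0977 = -1.5281
Step 3: grad_x = 2*1*3.7848 = 7.5696, grad_y = 2*3*-1.5281 = -9.1684
  x_3 = 3.7848 - 0.05*7.5696 = 3.4063
  y_3 = -1.5281 - 0.05*-9.1684 = -1.0696
f(3.4063, -1.0696) = 1*3.4063^2 + 3*(-1.0696)^2 = 15.0355


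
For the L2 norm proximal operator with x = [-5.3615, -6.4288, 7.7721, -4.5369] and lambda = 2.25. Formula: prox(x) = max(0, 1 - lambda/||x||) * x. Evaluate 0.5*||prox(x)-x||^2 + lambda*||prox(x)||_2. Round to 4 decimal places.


Step 1: Compute ||x||.
||x|| = 12.2908
Step 2: Compute scaling factor.
scale = max(0, 1 - 2.25/12.2908) = 0.8169
Step 3: prox(x) = [-4.38, -5.2519, 6.3493, -3.7064]
||prox(x)|| = 10.0408
Step 4: Proximal objective.
0.5*||prox-x||^2 = 2.5313
lambda*||prox|| = 22.5918
Total = 25.1231


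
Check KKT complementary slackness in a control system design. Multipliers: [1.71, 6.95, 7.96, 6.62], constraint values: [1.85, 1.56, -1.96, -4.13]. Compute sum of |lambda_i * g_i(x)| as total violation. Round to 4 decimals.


KKT complementary slackness check:
lambda_1 * g_1 = 1.71 * 1.85 = 3.1635
lambda_2 * g_2 = 6.95 * 1.56 = 10.842
lambda_3 * g_3 = 7.96 * -1.96 = -15.6016
lambda_4 * g_4 = 6.62 * -4.13 = -27.3406
Total violation = 3.1635 + 10.842 + 15.6016 + 27.3406 = 56.9477


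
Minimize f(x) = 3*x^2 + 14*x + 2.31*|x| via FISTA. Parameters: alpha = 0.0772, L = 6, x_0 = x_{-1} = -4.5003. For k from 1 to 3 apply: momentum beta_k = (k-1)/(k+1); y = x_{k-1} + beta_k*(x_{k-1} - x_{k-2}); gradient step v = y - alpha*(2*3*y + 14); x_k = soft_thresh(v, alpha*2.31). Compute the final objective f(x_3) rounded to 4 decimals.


FISTA on f(x) = 3*x^2 + 14*x + 2.31*|x|
L = 6, alpha = 0.0772
Iteration 1: beta = 0.0, y = -4.5003 + 0.0*(-4.5003 + 4.5003) = -4.5003
  grad(y) = -13.0018, v = y - alpha*grad = -3.4966
  prox(v) = soft_thresh(-3.4966, 0.1783) = -3.3182
Iteration 2: beta = 0.3333, y = -3.3182 + 0.3333*(-3.3182 + 4.5003) = -2.9242
  grad(y) = -3.5452, v = y - alpha*grad = -2.6505
  prox(v) = soft_thresh(-2.6505, 0.1783) = -2.4722
Iteration 3: beta = 0.5, y = -2.4722 + 0.5*(-2.4722 + 3.3182) = -2.0492
  grad(y) = 1.7051, v = y - alpha*grad = -2.1808
  prox(v) = soft_thresh(-2.1808, 0.1783) = -2.0025
f(x_3) = 3*(-2.0025)^2 + 14*(-2.0025) + 2.31*|-2.0025| = -11.3792


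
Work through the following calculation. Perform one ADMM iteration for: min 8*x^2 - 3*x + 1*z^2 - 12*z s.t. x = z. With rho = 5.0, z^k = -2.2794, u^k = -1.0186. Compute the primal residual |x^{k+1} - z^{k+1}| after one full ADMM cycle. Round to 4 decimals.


ADMM iteration with rho = 5.0, z^k = -2.2794, u^k = -1.0186
Step 1: x-update.
Minimize 8*x^2 - 3*x + (5.0/2)*(x + 2.2794 - 1.0186)^2
FOC: (2*8 + 5.0)*x = 3 + 5.0*(-2.2794 + 1.0186)
x^{k+1} = -0.1573
Step 2: z-update.
Minimize 1*z^2 - 12*z + (5.0/2)*(-0.1573 - z - 1.0186)^2
FOC: (2*1 + 5.0)*z = 12 + 5.0*(-0.1573 - 1.0186)
z^{k+1} = 0.8743
Step 3: u-update.
u^{k+1} = -1.0186 - 0.1573 - 0.8743 = -2.0503
Step 4: Primal residual = |-0.1573 - 0.8743| = 1.0317


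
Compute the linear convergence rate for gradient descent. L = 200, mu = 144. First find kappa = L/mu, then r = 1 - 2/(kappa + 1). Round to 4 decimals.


Step 1: Compute the condition number.
kappa = L/mu = 200/144 = 1.3889
Step 2: Compute the convergence rate.
r = 1 - 2/(kappa + 1) = 1 - 2*mu/(L + mu) = (L - mu)/(L + mu) = 56/344 = 0.1628


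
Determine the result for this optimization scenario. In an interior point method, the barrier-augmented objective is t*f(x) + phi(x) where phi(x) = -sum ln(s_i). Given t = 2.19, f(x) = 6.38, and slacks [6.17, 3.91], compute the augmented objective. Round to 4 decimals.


Step 1: Compute log-barrier.
ln values: [1.8197, 1.3635]
phi = -(1.8197 + 1.3635) = -3.1832
Step 2: Compute augmented objective.
t*f(x) = 2.19*6.38 = 13.9722
Total = 13.9722 - 3.1832 = 10.789


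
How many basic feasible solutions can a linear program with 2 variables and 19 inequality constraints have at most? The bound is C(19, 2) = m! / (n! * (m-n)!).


Each vertex corresponds to some choice of n active constraints out of m, so the number of vertices is at most C(m, n) = m! / (n!(m-n)!).
m = 19, n = 2
Numerator: 19 * 18
Denominator: 2! = 2
C(19, 2) = 171


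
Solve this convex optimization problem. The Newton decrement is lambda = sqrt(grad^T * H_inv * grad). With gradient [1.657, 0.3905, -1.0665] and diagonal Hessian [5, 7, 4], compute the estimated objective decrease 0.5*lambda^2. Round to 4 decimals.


Step 1: H is diagonal, so H^(-1) * g = [0.3314, 0.0558, -0.2666].
Step 2: g^T H^(-1) g = sum_i g_i^2 / H_ii
  = (1.657)^2/5 + (0.3905)^2/7 + (-1.0665)^2/4
  = 0.5491 + 0.0218 + 0.2844 = 0.8553
Step 3: Objective decrease = 0.5 * g^T H^(-1) g = 0.4276


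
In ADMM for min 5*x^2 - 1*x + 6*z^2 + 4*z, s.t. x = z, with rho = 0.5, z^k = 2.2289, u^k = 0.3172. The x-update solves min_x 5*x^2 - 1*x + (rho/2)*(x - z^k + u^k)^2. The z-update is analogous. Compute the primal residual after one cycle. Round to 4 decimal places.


ADMM iteration with rho = 0.5, z^k = 2.2289, u^k = 0.3172
Step 1: x-update.
Minimize 5*x^2 - 1*x + (0.5/2)*(x - 2.2289 + 0.3172)^2
FOC: (2*5 + 0.5)*x = 1 + 0.5*(2.2289 - 0.3172)
x^{k+1} = 0.1863
Step 2: z-update.
Minimize 6*z^2 + 4*z + (0.5/2)*(0.1863 - z + 0.3172)^2
FOC: (2*6 + 0.5)*z = -4 + 0.5*(0.1863 + 0.3172)
z^{k+1} = -0.2999
Step 3: u-update.
u^{k+1} = 0.3172 + 0.1863 + 0.2999 = 0.8033
Step 4: Primal residual = |0.1863 + 0.2999| = 0.4861


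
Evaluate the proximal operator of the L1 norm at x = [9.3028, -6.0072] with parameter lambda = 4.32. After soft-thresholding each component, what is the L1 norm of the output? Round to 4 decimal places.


Soft-thresholding with lambda = 4.32:
prox(9.3028) = sign(9.3028)*max(|9.3028| - 4.32, 0) = 4.9828
prox(-6.0072) = sign(-6.0072)*max(|-6.0072| - 4.32, 0) = -1.6872
prox(x) = [4.9828, -1.6872]
||prox(x)||_1 = 4.9828 + 1.6872 = 6.67


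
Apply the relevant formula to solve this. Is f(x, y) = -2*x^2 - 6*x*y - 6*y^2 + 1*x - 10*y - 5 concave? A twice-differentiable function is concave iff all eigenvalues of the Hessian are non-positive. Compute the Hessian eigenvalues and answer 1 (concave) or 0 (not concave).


The Hessian of f(x,y) = -2*x^2 - 6*x*y - 6*y^2 + 1*x - 10*y - 5 is:
H = [[-4, -6], [-6, -12]]
Trace = -4 - 12 = -16
Determinant = -4*-12 - (-6)^2 = 12
Discriminant = (-16)^2 - 4*12 = 208.0
Eigenvalues: lambda_1 = -15.2111, lambda_2 = -0.7889
The function is concave.

1


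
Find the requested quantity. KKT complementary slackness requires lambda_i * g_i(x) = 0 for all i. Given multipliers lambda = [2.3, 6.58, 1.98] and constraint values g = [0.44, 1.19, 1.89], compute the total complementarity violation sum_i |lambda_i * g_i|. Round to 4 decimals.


KKT complementary slackness check:
lambda_1 * g_1 = 2.3 * 0.44 = 1.012
lambda_2 * g_2 = 6.58 * 1.19 = 7.8302
lambda_3 * g_3 = 1.98 * 1.89 = 3.7422
Total violation = 1.012 + 7.8302 + 3.7422 = 12.5844


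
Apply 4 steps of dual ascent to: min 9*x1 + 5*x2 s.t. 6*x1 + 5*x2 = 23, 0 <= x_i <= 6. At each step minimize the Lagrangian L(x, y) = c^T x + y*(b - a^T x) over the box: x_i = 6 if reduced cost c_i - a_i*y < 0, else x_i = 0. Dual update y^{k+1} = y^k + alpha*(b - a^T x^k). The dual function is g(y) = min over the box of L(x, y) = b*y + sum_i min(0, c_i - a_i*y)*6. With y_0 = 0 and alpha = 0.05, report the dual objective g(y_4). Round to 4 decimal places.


Dual ascent for LP: min 9*x1 + 5*x2, 6*x1 + 5*x2 = 23, 0 <= x_i <= 6
Step 1: y^k = 0.0, reduced costs: (9.0, 5.0)
  x^k = (0.0, 0.0), subgradient = b - a^T x = 23.0
  y^{k+1} = 0.0 + 0.05*23.0 = 1.15
Step 2: y^k = 1.15, reduced costs: (2.1, -0.75)
  x^k = (0.0, 6.0), subgradient = b - a^T x = -7.0
  y^{k+1} = 1.15 + 0.05*-7.0 = 0.8
Step 3: y^k = 0.8, reduced costs: (4.2, 1.0)
  x^k = (0.0, 0.0), subgradient = b - a^T x = 23.0
  y^{k+1} = 0.8 + 0.05*23.0 = 1.95
Step 4: y^k = 1.95, reduced costs: (-2.7, -4.75)
  x^k = (6.0, 6.0), subgradient = b - a^T x = -43.0
  y^{k+1} = 1.95 + 0.05*-43.0 = -0.2
Dual objective at y_4 = -0.2: reduced costs (10.2, 6.0), box minimizer x = (0.0, 0.0)
g(y_4) = b*y + (c1 - a1*y)*x1 + (c2 - a2*y)*x2 = 23*(-0.2) + 10.2*0.0 + 6.0*0.0 = -4.6 + 0.0 + 0.0 = -4.6


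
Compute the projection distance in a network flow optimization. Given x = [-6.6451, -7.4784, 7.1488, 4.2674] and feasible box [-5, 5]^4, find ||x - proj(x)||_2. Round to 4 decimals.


Project each component onto [-5, 5].
clip(-6.6451) = -5.0, clip(-7.4784) = -5.0, clip(7.1488) = 5.0, clip(4.2674) = 4.2674
Projection = [-5.0, -5.0, 5.0, 4.2674]
Squared diffs: [2.7064, 6.1425, 4.6173, 0.0]
Distance = sqrt(13.4662) = 3.6696


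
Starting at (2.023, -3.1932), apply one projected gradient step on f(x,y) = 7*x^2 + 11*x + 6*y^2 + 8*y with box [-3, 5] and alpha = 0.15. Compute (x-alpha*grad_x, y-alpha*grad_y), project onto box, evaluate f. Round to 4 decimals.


Step 1: Compute gradient at (2.023, -3.1932).
grad_x = 2*7*2.023 + 11 = 39.322
grad_y = 2*6*-3.1932 + 8 = -30.3184
Step 2: Gradient step.
x_raw = 2.023 - 0.15*39.322 = -3.8753
y_raw = -3.1932 - 0.15*-30.3184 = 1.3546
Step 3: Project onto [-3, 5].
x_proj = clip(-3.8753) = -3.0
y_proj = clip(1.3546) = 1.3546
Step 4: Evaluate f.
f(-3.0, 1.3546) = 51.8455


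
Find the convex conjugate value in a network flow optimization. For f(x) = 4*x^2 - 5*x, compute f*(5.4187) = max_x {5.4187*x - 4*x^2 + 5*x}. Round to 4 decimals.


f*(y) = sup_x {y*x - a*x^2 - b*x} = sup_x {(y-b)*x - a*x^2}
FOC: (y - b) - 2a*x = 0 => x* = (y - b)/(2a)
x* = (5.4187 + 5)/(2*4) = 1.3023
f*(5.4187) = (y-b)^2/(4a) = (5.4187 + 5)^2/(4*4)
= 108.5493/16 = 6.7843


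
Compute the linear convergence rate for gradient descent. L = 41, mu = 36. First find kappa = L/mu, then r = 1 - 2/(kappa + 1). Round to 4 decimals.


Step 1: Compute the condition number.
kappa = L/mu = 41/36 = 1.1389
Step 2: Compute the convergence rate.
r = 1 - 2/(kappa + 1) = 1 - 2*mu/(L + mu) = (L - mu)/(L + mu) = 5/77 = 0.0649


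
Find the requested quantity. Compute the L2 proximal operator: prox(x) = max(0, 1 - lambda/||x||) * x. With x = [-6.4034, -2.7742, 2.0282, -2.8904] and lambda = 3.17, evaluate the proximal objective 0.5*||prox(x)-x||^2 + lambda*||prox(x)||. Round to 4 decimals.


Step 1: Compute ||x||.
||x|| = 7.821
Step 2: Compute scaling factor.
scale = max(0, 1 - 3.17/7.821) = 0.5947
Step 3: prox(x) = [-3.808, -1.6498, 1.2061, -1.7189]
||prox(x)|| = 4.651
Step 4: Proximal objective.
0.5*||prox-x||^2 = 5.0245
lambda*||prox|| = 14.7437
Total = 19.7681


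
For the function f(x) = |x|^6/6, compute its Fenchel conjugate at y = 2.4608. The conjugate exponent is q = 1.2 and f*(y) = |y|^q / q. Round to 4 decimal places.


The conjugate exponent q satisfies 1/p + 1/q = 1.
p = 6, so q = 6/(6 - 1) = 1.2
|y|^q = 2.4608^1.2 = 2.9464
f*(2.4608) = 2.9464 / 1.2 = 2.4553


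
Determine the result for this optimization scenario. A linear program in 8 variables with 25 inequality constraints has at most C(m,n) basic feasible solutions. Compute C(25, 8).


Each vertex corresponds to some choice of n active constraints out of m, so the number of vertices is at most C(m, n) = m! / (n!(m-n)!).
m = 25, n = 8
Numerator: 25 * 24 * 23 * 22 * 21 * 20 * 19 * 18
Denominator: 8! = 40320
C(25, 8) = 1081575


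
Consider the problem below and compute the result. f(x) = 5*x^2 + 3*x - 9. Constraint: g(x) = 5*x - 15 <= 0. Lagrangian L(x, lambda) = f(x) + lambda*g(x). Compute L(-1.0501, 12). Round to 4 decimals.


Step 1: Evaluate f(x).
f(-1.0501) = 5*(-1.0501)^2 + 3*(-1.0501) - 9 = -6.6367
Step 2: Evaluate g(x).
g(-1.0501) = 5*-1.0501 - 15 = -20.2505
Step 3: Compute Lagrangian.
L = -6.6367 + 12*-20.2505 = -249.6427


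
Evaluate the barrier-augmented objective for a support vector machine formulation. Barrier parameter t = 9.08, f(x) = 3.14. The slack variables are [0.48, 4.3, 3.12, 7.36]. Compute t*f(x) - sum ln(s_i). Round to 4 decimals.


Step 1: Compute log-barrier.
ln values: [-0.734, 1.4586, 1.1378, 1.9961]
phi = -(-0.734 + 1.4586 + 1.1378 + 1.9961) = -3.8585
Step 2: Compute augmented objective.
t*f(x) = 9.08*3.14 = 28.5112
Total = 28.5112 - 3.8585 = 24.6527


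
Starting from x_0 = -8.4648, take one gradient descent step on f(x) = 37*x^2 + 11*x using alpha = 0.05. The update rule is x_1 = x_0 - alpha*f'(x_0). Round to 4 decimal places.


We compute the gradient at x_0 and apply the update.
f'(x) = 74*x + 11
f'(-8.4648) = 74*-8.4648 + 11 = -615.3952
x_1 = -8.4648 - 0.05*-615.3952 = 22.305


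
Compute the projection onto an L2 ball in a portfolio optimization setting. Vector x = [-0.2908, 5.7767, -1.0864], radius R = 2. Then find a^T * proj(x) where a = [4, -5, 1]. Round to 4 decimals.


Step 1: Compute ||x|| (intermediates to 6 decimals).
||x|| = sqrt((-0.2908)^2 + 5.7767^2 + (-1.0864)^2) = 5.885159
Step 2: Project.
Since ||x|| > R, scale = R/||x|| = 2/5.885159 = 0.339838, proj(x) = scale * x
proj(x) = [-0.098825, 1.963142, -0.3692]
Step 3: Dot product.
a^T * proj(x) = 4*(-0.098825) - 5*1.963142 + 1*(-0.3692) = -10.5802


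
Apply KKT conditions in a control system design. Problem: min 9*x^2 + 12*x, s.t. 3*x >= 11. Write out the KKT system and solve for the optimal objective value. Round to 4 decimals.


Step 1: Try lambda = 0 (constraint inactive).
x_unc = -12/(2*9) = -0.6667
Check: 3*-0.6667 = -2.0001 < 11 -- violated!
Step 2: Constraint must be active: 3*x = 11
x* = 11/3 = 3.6667 (rounded; the exact value 11/3 is used below)
lambda = (2*9*(11/3) + 12)/3 = 26.0
Step 3: Compute optimal value.
f(x*) = 9*(11/3)^2 + 12*(11/3) = 165.0


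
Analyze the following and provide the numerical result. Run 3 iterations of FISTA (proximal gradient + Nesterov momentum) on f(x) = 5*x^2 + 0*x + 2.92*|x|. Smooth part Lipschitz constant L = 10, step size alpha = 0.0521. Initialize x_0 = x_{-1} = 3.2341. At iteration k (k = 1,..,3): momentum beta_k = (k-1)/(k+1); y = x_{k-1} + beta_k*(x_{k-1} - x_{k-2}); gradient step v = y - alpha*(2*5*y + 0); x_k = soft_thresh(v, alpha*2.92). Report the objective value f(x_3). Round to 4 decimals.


FISTA on f(x) = 5*x^2 + 0*x + 2.92*|x|
L = 10, alpha = 0.0521
Iteration 1: beta = 0.0, y = 3.2341 + 0.0*(3.2341 - 3.2341) = 3.2341
  grad(y) = 32.341, v = y - alpha*grad = 1.5491
  prox(v) = soft_thresh(1.5491, 0.1521) = 1.397
Iteration 2: beta = 0.3333, y = 1.397 + 0.3333*(1.397 - 3.2341) = 0.7846
  grad(y) = 7.8464, v = y - alpha*grad = 0.3758
  prox(v) = soft_thresh(0.3758, 0.1521) = 0.2237
Iteration 3: beta = 0.5, y = 0.2237 + 0.5*(0.2237 - 1.397) = -0.3629
  grad(y) = -3.6294, v = y - alpha*grad = -0.1738
  prox(v) = soft_thresh(-0.1738, 0.1521) = -0.0217
f(x_3) = 5*(-0.0217)^2 + 0*(-0.0217) + 2.92*|-0.0217| = 0.0658


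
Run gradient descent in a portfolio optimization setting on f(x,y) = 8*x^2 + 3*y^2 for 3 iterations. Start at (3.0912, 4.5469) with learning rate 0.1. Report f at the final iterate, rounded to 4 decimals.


Gradient descent on f(x,y) = 8*x^2 + 3*y^2.
Starting point: (3.0912, 4.5469), alpha = 0.1
Step 1: grad_x = 2*8*3.0912 = 49.4592, grad_y = 2*3*4.5469 = 27.2814
  x_1 = 3.0912 - 0.1*49.4592 = -1.8547
  y_1 = 4.5469 - 0.1*27.2814 = 1.8188
Step 2: grad_x = 2*8*-1.8547 = -29.6755, grad_y = 2*3*1.8188 = 10.9126
  x_2 = -1.8547 - 0.1*-29.6755 = 1.1128
  y_2 = 1.8188 - 0.1*10.9126 = 0.7275
Step 3: grad_x = 2*8*1.1128 = 17.8053, grad_y = 2*3*0.7275 = 4.365
  x_3 = 1.1128 - 0.1*17.8053 = -0.6677
  y_3 = 0.7275 - 0.1*4.365 = 0.291
f(-0.6677, 0.291) = 8*(-0.6677)^2 + 3*0.291^2 = 3.8206


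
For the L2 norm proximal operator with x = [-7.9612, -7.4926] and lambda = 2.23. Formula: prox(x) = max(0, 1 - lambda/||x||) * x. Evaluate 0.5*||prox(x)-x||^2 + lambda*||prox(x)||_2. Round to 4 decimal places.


Step 1: Compute ||x||.
||x|| = 10.9325
Step 2: Compute scaling factor.
scale = max(0, 1 - 2.23/10.9325) = 0.796
Step 3: prox(x) = [-6.3373, -5.9643]
||prox(x)|| = 8.7025
Step 4: Proximal objective.
0.5*||prox-x||^2 = 2.4865
lambda*||prox|| = 19.4066
Total = 21.893


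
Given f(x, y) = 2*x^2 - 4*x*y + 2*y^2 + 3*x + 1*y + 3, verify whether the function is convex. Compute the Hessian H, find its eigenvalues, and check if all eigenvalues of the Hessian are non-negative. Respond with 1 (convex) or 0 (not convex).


The Hessian of f(x,y) = 2*x^2 - 4*x*y + 2*y^2 + 3*x + 1*y + 3 is:
H = [[4, -4], [-4, 4]]
Trace = 4 + 4 = 8
Determinant = 4*4 - (-4)^2 = 0
Discriminant = (8)^2 - 4*0 = 64.0
Eigenvalues: lambda_1 = 0.0, lambda_2 = 8.0
The function is convex.

1


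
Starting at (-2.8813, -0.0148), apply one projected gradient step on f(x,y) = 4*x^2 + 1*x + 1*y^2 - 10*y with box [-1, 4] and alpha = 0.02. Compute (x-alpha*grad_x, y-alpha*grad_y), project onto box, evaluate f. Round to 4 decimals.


Step 1: Compute gradient at (-2.8813, -0.0148).
grad_x = 2*4*-2.8813 + 1 = -22.0504
grad_y = 2*1*-0.0148 - 10 = -10.0296
Step 2: Gradient step.
x_raw = -2.8813 - 0.02*-22.0504 = -2.4403
y_raw = -0.0148 - 0.02*-10.0296 = 0.1858
Step 3: Project onto [-1, 4].
x_proj = clip(-2.4403) = -1.0
y_proj = clip(0.1858) = 0.1858
Step 4: Evaluate f.
f(-1.0, 0.1858) = 1.1766


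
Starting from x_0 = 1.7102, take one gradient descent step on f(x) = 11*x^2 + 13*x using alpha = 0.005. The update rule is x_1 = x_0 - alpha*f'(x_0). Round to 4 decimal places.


We compute the gradient at x_0 and apply the update.
f'(x) = 22*x + 13
f'(1.7102) = 22*1.7102 + 13 = 50.6244
x_1 = 1.7102 - 0.005*50.6244 = 1.4571


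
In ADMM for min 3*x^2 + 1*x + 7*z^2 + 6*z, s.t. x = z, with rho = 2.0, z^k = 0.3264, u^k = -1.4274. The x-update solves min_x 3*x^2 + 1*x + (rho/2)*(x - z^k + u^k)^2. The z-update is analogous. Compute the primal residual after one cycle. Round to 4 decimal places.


ADMM iteration with rho = 2.0, z^k = 0.3264, u^k = -1.4274
Step 1: x-update.
Minimize 3*x^2 + 1*x + (2.0/2)*(x - 0.3264 - 1.4274)^2
FOC: (2*3 + 2.0)*x = -1 + 2.0*(0.3264 + 1.4274)
x^{k+1} = 0.3135
Step 2: z-update.
Minimize 7*z^2 + 6*z + (2.0/2)*(0.3135 - z - 1.4274)^2
FOC: (2*7 + 2.0)*z = -6 + 2.0*(0.3135 - 1.4274)
z^{k+1} = -0.5142
Step 3: u-update.
u^{k+1} = -1.4274 + 0.3135 + 0.5142 = -0.5997
Step 4: Primal residual = |0.3135 + 0.5142| = 0.8277


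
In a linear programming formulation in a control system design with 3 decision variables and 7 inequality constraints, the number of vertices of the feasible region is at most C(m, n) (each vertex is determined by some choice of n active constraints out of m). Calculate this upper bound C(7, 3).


Each vertex corresponds to some choice of n active constraints out of m, so the number of vertices is at most C(m, n) = m! / (n!(m-n)!).
m = 7, n = 3
Numerator: 7 * 6 * 5
Denominator: 3! = 6
C(7, 3) = 35


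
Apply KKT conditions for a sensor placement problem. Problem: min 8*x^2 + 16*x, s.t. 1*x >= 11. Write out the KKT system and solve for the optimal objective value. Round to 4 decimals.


Step 1: Try lambda = 0 (constraint inactive).
x_unc = -16/(2*8) = -1.0
Check: 1*-1.0 = -1.0 < 11 -- violated!
Step 2: Constraint must be active: 1*x = 11
x* = 11/1 = 11.0
lambda = (2*8*11.0 + 16)/1 = 192.0
Step 3: Compute optimal value.
f(x*) = 8*11.0^2 + 16*11.0 = 1144.0


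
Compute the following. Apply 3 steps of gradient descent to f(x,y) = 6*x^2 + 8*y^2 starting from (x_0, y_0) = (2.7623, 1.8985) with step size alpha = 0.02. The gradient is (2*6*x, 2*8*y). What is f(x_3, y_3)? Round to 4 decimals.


Gradient descent on f(x,y) = 6*x^2 + 8*y^2.
Starting point: (2.7623, 1.8985), alpha = 0.02
Step 1: grad_x = 2*6*2.7623 = 33.1476, grad_y = 2*8*1.8985 = 30.376
  x_1 = 2.7623 - 0.02*33.1476 = 2.0993
  y_1 = 1.8985 - 0.02*30.376 = 1.291
Step 2: grad_x = 2*6*2.0993 = 25.1922, grad_y = 2*8*1.291 = 20.6557
  x_2 = 2.0993 - 0.02*25.1922 = 1.5955
  y_2 = 1.291 - 0.02*20.6557 = 0.8779
Step 3: grad_x = 2*6*1.5955 = 19.1461, grad_y = 2*8*0.8779 = 14.0459
  x_3 = 1.5955 - 0.02*19.1461 = 1.2126
  y_3 = 0.8779 - 0.02*14.0459 = 0.5969
f(1.2126, 0.5969) = 6*1.2126^2 + 8*0.5969^2 = 11.6729


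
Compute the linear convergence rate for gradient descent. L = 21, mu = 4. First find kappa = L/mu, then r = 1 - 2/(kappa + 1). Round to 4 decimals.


Step 1: Compute the condition number.
kappa = L/mu = 21/4 = 5.25
Step 2: Compute the convergence rate.
r = 1 - 2/(kappa + 1) = 1 - 2*mu/(L + mu) = (L - mu)/(L + mu) = 17/25 = 0.68


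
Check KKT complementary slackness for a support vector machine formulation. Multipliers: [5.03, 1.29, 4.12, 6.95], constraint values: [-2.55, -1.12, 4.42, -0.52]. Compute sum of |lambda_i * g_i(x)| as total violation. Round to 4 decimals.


KKT complementary slackness check:
lambda_1 * g_1 = 5.03 * -2.55 = -12.8265
lambda_2 * g_2 = 1.29 * -1.12 = -1.4448
lambda_3 * g_3 = 4.12 * 4.42 = 18.2104
lambda_4 * g_4 = 6.95 * -0.52 = -3.614
Total violation = 12.8265 + 1.4448 + 18.2104 + 3.614 = 36.0957


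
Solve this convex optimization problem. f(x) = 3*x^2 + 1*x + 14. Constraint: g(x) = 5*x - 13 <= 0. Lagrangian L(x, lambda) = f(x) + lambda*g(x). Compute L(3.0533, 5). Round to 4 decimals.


Step 1: Evaluate f(x).
f(3.0533) = 3*3.0533^2 + 1*3.0533 + 14 = 45.0212
Step 2: Evaluate g(x).
g(3.0533) = 5*3.0533 - 13 = 2.2665
Step 3: Compute Lagrangian.
L = 45.0212 + 5*2.2665 = 56.3537


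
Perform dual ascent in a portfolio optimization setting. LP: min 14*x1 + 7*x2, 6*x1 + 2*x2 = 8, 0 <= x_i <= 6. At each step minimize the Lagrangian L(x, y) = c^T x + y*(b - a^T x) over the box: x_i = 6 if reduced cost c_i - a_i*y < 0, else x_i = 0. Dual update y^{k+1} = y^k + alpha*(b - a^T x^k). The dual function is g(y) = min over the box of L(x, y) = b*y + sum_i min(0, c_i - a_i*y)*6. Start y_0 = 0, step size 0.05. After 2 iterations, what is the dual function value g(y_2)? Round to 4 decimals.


Dual ascent for LP: min 14*x1 + 7*x2, 6*x1 + 2*x2 = 8, 0 <= x_i <= 6
Step 1: y^k = 0.0, reduced costs: (14.0, 7.0)
  x^k = (0.0, 0.0), subgradient = b - a^T x = 8.0
  y^{k+1} = 0.0 + 0.05*8.0 = 0.4
Step 2: y^k = 0.4, reduced costs: (11.6, 6.2)
  x^k = (0.0, 0.0), subgradient = b - a^T x = 8.0
  y^{k+1} = 0.4 + 0.05*8.0 = 0.8
Dual objective at y_2 = 0.8: reduced costs (9.2, 5.4), box minimizer x = (0.0, 0.0)
g(y_2) = b*y + (c1 - a1*y)*x1 + (c2 - a2*y)*x2 = 8*0.8 + 9.2*0.0 + 5.4*0.0 = 6.4 + 0.0 + 0.0 = 6.4


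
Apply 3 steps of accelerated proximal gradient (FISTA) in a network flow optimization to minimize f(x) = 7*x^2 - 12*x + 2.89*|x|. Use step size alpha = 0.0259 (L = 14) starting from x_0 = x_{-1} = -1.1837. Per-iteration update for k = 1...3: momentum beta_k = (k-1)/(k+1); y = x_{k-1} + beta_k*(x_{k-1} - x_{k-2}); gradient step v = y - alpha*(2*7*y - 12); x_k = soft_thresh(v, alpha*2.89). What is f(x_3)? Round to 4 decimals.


FISTA on f(x) = 7*x^2 - 12*x + 2.89*|x|
L = 14, alpha = 0.0259
Iteration 1: beta = 0.0, y = -1.1837 + 0.0*(-1.1837 + 1.1837) = -1.1837
  grad(y) = -28.5718, v = y - alpha*grad = -0.4437
  prox(v) = soft_thresh(-0.4437, 0.0749) = -0.3688
Iteration 2: beta = 0.3333, y = -0.3688 + 0.3333*(-0.3688 + 1.1837) = -0.0972
  grad(y) = -13.3611, v = y - alpha*grad = 0.2488
  prox(v) = soft_thresh(0.2488, 0.0749) = 0.174
Iteration 3: beta = 0.5, y = 0.174 + 0.5*(0.174 + 0.3688) = 0.4454
  grad(y) = -5.7645, v = y - alpha*grad = 0.5947
  prox(v) = soft_thresh(0.5947, 0.0749) = 0.5198
f(x_3) = 7*0.5198^2 - 12*0.5198 + 2.89*|0.5198| = -2.8441


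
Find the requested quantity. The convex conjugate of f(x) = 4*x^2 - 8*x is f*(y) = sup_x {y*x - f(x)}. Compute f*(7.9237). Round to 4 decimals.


f*(y) = sup_x {y*x - a*x^2 - b*x} = sup_x {(y-b)*x - a*x^2}
FOC: (y - b) - 2a*x = 0 => x* = (y - b)/(2a)
x* = (7.9237 + 8)/(2*4) = 1.9905
f*(7.9237) = (y-b)^2/(4a) = (7.9237 + 8)^2/(4*4)
= 253.5642/16 = 15.8478


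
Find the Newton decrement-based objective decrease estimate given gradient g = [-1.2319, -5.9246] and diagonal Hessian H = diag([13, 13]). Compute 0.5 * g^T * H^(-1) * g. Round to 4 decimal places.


Step 1: H is diagonal, so H^(-1) * g = [-0.0948, -0.4557].
Step 2: g^T H^(-1) g = sum_i g_i^2 / H_ii
  = (-1.2319)^2/13 + (-5.9246)^2/13
  = 0.1167 + 2.7001 = 2.8168
Step 3: Objective decrease = 0.5 * g^T H^(-1) g = 1.4084


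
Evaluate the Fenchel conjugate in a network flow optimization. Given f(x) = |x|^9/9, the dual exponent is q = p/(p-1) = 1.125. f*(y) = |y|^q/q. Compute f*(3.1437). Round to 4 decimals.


The conjugate exponent q satisfies 1/p + 1/q = 1.
p = 9, so q = 9/(9 - 1) = 1.125
|y|^q = 3.1437^1.125 = 3.6276
f*(3.1437) = 3.6276 / 1.125 = 3.2245


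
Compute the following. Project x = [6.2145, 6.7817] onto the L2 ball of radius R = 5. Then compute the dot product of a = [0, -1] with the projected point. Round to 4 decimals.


Step 1: Compute ||x|| (intermediates to 6 decimals).
||x|| = sqrt(6.2145^2 + 6.7817^2) = 9.198449
Step 2: Project.
Since ||x|| > R, scale = R/||x|| = 5/9.198449 = 0.54357, proj(x) = scale * x
proj(x) = [3.378016, 3.686329]
Step 3: Dot product.
a^T * proj(x) = 0*3.378016 - 1*3.686329 = -3.6863


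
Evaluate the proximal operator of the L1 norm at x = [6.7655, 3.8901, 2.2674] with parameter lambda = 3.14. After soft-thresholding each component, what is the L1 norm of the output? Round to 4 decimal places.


Soft-thresholding with lambda = 3.14:
prox(6.7655) = sign(6.7655)*max(|6.7655| - 3.14, 0) = 3.6255
prox(3.8901) = sign(3.8901)*max(|3.8901| - 3.14, 0) = 0.7501
prox(2.2674) = sign(2.2674)*max(|2.2674| - 3.14, 0) = 0.0
prox(x) = [3.6255, 0.7501, 0.0]
||prox(x)||_1 = 3.6255 + 0.7501 + 0.0 = 4.3756


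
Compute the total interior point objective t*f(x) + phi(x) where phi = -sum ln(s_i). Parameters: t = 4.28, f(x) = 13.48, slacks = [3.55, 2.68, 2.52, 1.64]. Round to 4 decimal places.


Step 1: Compute log-barrier.
ln values: [1.2669, 0.9858, 0.9243, 0.4947]
phi = -(1.2669 + 0.9858 + 0.9243 + 0.4947) = -3.6717
Step 2: Compute augmented objective.
t*f(x) = 4.28*13.48 = 57.6944
Total = 57.6944 - 3.6717 = 54.0227


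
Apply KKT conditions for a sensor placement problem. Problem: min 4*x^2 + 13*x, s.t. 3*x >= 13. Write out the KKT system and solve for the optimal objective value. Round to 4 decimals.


Step 1: Try lambda = 0 (constraint inactive).
x_unc = -13/(2*4) = -1.625
Check: 3*-1.625 = -4.875 < 13 -- violated!
Step 2: Constraint must be active: 3*x = 13
x* = 13/3 = 4.3333 (rounded; the exact value 13/3 is used below)
lambda = (2*4*(13/3) + 13)/3 = 15.8889
Step 3: Compute optimal value.
f(x*) = 4*(13/3)^2 + 13*(13/3) = 131.4444


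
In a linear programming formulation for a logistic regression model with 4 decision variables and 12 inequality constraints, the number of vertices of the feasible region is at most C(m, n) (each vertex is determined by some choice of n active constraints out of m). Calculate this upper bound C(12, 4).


Each vertex corresponds to some choice of n active constraints out of m, so the number of vertices is at most C(m, n) = m! / (n!(m-n)!).
m = 12, n = 4
Numerator: 12 * 11 * 10 * 9
Denominator: 4! = 24
C(12, 4) = 495


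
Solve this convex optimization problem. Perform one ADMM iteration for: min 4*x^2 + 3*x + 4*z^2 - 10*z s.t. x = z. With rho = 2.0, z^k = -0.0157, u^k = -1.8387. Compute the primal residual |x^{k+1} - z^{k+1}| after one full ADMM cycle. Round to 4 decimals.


ADMM iteration with rho = 2.0, z^k = -0.0157, u^k = -1.8387
Step 1: x-update.
Minimize 4*x^2 + 3*x + (2.0/2)*(x + 0.0157 - 1.8387)^2
FOC: (2*4 + 2.0)*x = -3 + 2.0*(-0.0157 + 1.8387)
x^{k+1} = 0.0646
Step 2: z-update.
Minimize 4*z^2 - 10*z + (2.0/2)*(0.0646 - z - 1.8387)^2
FOC: (2*4 + 2.0)*z = 10 + 2.0*(0.0646 - 1.8387)
z^{k+1} = 0.6452
Step 3: u-update.
u^{k+1} = -1.8387 + 0.0646 - 0.6452 = -2.4193
Step 4: Primal residual = |0.0646 - 0.6452| = 0.5806


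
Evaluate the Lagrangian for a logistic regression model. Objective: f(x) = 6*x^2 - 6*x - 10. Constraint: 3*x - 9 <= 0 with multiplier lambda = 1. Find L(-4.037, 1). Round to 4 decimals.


Step 1: Evaluate f(x).
f(-4.037) = 6*(-4.037)^2 - 6*(-4.037) - 10 = 112.0062
Step 2: Evaluate g(x).
g(-4.037) = 3*-4.037 - 9 = -21.111
Step 3: Compute Lagrangian.
L = 112.0062 + 1*-21.111 = 90.8952


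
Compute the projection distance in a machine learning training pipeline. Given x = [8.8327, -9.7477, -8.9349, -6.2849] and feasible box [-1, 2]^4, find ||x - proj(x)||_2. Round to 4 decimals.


Project each component onto [-1, 2].
clip(8.8327) = 2.0, clip(-9.7477) = -1.0, clip(-8.9349) = -1.0, clip(-6.2849) = -1.0
Projection = [2.0, -1.0, -1.0, -1.0]
Squared diffs: [46.6858, 76.5223, 62.9626, 27.9302]
Distance = sqrt(214.1009) = 14.6322


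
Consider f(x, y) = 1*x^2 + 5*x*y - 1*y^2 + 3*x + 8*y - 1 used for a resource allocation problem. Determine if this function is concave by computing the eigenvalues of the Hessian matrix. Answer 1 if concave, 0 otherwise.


The Hessian of f(x,y) = 1*x^2 + 5*x*y - 1*y^2 + 3*x + 8*y - 1 is:
H = [[2, 5], [5, -2]]
Trace = 2 - 2 = 0
Determinant = 2*-2 - (5)^2 = -29
Discriminant = (0)^2 - 4*-29 = 116.0
Eigenvalues: lambda_1 = -5.3852, lambda_2 = 5.3852
The function is not concave.

0
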